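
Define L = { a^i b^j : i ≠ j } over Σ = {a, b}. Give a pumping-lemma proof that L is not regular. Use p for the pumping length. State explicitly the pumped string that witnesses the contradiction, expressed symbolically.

Assume L is regular; let p be its pumping constant.
Choose w = a^p b^{p+p!}. Since p ≠ p+p!, w ∈ L; and |w| ≥ p.
By the pumping lemma, w = xyz with |xy| ≤ p and |y| ≥ 1.
Since the first p symbols of w are all a's and |xy| ≤ p, y lies entirely in the leading a-block: y = a^k for some k with 1 ≤ k ≤ p.
Since 1 ≤ k ≤ p, k divides p!; set t = 1 + p!/k. Then xy^t z has p + (p!/k)·k = p + p! copies of a. Now the a-count equals the b-count, so i ≠ j fails. So xy^t z = a^{p+p!} b^{p+p!} ∉ L.
This contradicts the pumping lemma, so L is not regular.

a^{p+p!} b^{p+p!}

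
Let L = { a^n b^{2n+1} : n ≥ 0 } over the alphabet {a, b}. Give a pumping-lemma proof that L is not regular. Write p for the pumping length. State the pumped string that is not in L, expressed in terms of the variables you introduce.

Suppose for contradiction that L is regular, and let p be the pumping length.
Choose w = a^p b^{2p+1}, which is in L with |w| = 3p+1 ≥ p.
The pumping lemma gives a decomposition w = xyz where |xy| ≤ p and |y| > 0.
Because |xy| ≤ p and w begins with p copies of a, we have y = a^k with 1 ≤ k ≤ p.
Pump with i = 2: xy^2z = a^{p+k} b^{2p+1}. For this to lie in L we would need 2p+1 = 2(p+k)+1, which forces k = 0. But k ≥ 1, so xy^2z ∉ L.
This contradicts the pumping lemma, so L is not regular.

a^{p+k} b^{2p+1}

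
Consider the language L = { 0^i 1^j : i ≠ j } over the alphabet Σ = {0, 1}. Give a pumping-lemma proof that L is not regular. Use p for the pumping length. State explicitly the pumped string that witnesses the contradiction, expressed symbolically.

0^{p+p!} 1^{p+p!}

Assume L is regular. Let p be the pumping length given by the pumping lemma.
Choose w = 0^p 1^{p+p!}. Since p ≠ p+p!, w ∈ L; and |w| ≥ p.
Write w = xyz as guaranteed by the lemma, with |xy| ≤ p and |y| > 0.
Because |xy| ≤ p and w begins with p copies of 0, we have y = 0^k with 1 ≤ k ≤ p.
Since 1 ≤ k ≤ p, k divides p!; set t = 1 + p!/k. Then xy^t z has p + (p!/k)·k = p + p! copies of 0. Now the 0-count equals the 1-count, so i ≠ j fails. So xy^t z = 0^{p+p!} 1^{p+p!} ∉ L.
This contradicts the pumping lemma, so L is not regular.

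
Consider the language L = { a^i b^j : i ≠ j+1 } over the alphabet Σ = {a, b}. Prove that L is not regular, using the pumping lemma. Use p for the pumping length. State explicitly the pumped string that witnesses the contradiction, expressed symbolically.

Suppose for contradiction that L is regular, and let p be the pumping length.
Choose w = a^p b^{p+p!-1}. Since p ≠ (p+p!-1)+1 = p+p!, w ∈ L; and |w| ≥ p.
The pumping lemma gives a decomposition w = xyz where |xy| ≤ p and |y| ≥ 1.
The first p characters of w are a's, so xy (and hence y) consists only of a's. Write y = a^k, 1 ≤ k ≤ p.
Since 1 ≤ k ≤ p, k divides p!; set t = 1 + p!/k. Then xy^t z has p + (p!/k)·k = p + p! copies of a. Now the a-count is p+p! and (b-count)+1 = (p+p!-1)+1 = p+p!, so i ≠ j+1 fails. So xy^t z = a^{p+p!} b^{p+p!-1} ∉ L.
Contradiction. Therefore L is not regular.

a^{p+p!} b^{p+p!-1}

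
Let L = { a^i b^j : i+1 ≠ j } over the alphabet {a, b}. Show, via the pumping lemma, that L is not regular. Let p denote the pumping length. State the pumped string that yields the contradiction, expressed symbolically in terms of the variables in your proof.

a^{p+p!} b^{p+p!+1}

Toward a contradiction, assume L is regular with pumping length p.
Choose w = a^p b^{p+p!+1}. Since p ≠ (p+p!+1)-1 = p+p!, w ∈ L; and |w| ≥ p.
Write w = xyz as guaranteed by the lemma, with |xy| ≤ p and y is nonempty.
Since the first p symbols of w are all a's and |xy| ≤ p, y lies entirely in the leading a-block: y = a^k for some k with 1 ≤ k ≤ p.
Since 1 ≤ k ≤ p, k divides p!; set t = 1 + p!/k. Then xy^t z has p + (p!/k)·k = p + p! copies of a. Now the a-count is p+p! and (b-count)-1 = (p+p!+1)-1 = p+p!, so i+1 ≠ j fails. So xy^t z = a^{p+p!} b^{p+p!+1} ∉ L.
This is a contradiction; hence L is not regular.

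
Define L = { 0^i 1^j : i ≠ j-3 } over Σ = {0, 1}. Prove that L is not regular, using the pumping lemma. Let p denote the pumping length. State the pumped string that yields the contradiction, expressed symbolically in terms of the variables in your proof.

Suppose for contradiction that L is regular, and let p be the pumping length.
Choose w = 0^p 1^{p+p!+3}. Since p ≠ (p+p!+3)-3 = p+p!, w ∈ L; and |w| ≥ p.
The pumping lemma gives a decomposition w = xyz where |xy| ≤ p and y is nonempty.
Since the first p symbols of w are all 0's and |xy| ≤ p, y lies entirely in the leading 0-block: y = 0^k for some k with 1 ≤ k ≤ p.
Since 1 ≤ k ≤ p, k divides p!; set t = 1 + p!/k. Then xy^t z has p + (p!/k)·k = p + p! copies of 0. Now the 0-count is p+p! and (1-count)-3 = (p+p!+3)-3 = p+p!, so i ≠ j-3 fails. So xy^t z = 0^{p+p!} 1^{p+p!+3} ∉ L.
This contradicts the pumping lemma, so L is not regular.

0^{p+p!} 1^{p+p!+3}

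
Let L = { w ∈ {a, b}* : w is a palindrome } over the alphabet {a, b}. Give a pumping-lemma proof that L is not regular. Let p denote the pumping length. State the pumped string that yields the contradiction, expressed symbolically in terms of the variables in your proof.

a^{p+k} b a^p

Toward a contradiction, assume L is regular with pumping length p.
Take w = a^p b a^p, a palindrome of length 2p+1 ≥ p.
Write w = xyz as guaranteed by the lemma, with |xy| ≤ p and |y| ≥ 1.
Because |xy| ≤ p and w begins with p copies of a, we have y = a^k with 1 ≤ k ≤ p.
Pump with i = 2: xy^2z = a^{p+k} b a^p. Its reverse is a^p b a^{p+k}, which differs from xy^2z since k ≥ 1. So xy^2z is not a palindrome and xy^2z ∉ L.
This contradicts the pumping lemma, so L is not regular.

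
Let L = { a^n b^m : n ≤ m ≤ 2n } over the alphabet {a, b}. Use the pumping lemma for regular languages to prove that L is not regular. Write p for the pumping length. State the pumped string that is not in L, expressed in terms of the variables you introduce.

a^{p+k} b^p

Toward a contradiction, assume L is regular with pumping length p.
Take w = a^p b^p ∈ L (since p ≤ p ≤ 2p), with |w| = 2p ≥ p.
The pumping lemma gives a decomposition w = xyz where |xy| ≤ p and |y| > 0.
Because |xy| ≤ p and w begins with p copies of a, we have y = a^k with 1 ≤ k ≤ p.
Pump with i = 2: xy^2z = a^{p+k} b^p. Now n = p+k > p = m, so the condition n ≤ m fails. Thus xy^2z ∉ L.
Contradiction. Therefore L is not regular.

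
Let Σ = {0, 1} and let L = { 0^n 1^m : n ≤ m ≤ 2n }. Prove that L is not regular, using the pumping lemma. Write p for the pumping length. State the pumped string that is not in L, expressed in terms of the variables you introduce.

0^{p+k} 1^p

Assume L is regular. Let p be the pumping length given by the pumping lemma.
Take w = 0^p 1^p ∈ L (since p ≤ p ≤ 2p), with |w| = 2p ≥ p.
By the pumping lemma, w = xyz with |xy| ≤ p and |y| ≥ 1.
Since the first p symbols of w are all 0's and |xy| ≤ p, y lies entirely in the leading 0-block: y = 0^k for some k with 1 ≤ k ≤ p.
Pump with i = 2: xy^2z = 0^{p+k} 1^p. Now n = p+k > p = m, so the condition n ≤ m fails. Thus xy^2z ∉ L.
This contradicts the pumping lemma, so L is not regular.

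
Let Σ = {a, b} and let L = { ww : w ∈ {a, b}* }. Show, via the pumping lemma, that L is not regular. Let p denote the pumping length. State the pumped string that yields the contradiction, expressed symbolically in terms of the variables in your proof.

Toward a contradiction, assume L is regular with pumping length p.
Take w = a^p b^p a^p b^p = uu where u = a^pb^p; then w ∈ L and |w| = 4p ≥ p.
The pumping lemma gives a decomposition w = xyz where |xy| ≤ p and y is nonempty.
The first p characters of w are a's, so xy (and hence y) consists only of a's. Write y = a^k, 1 ≤ k ≤ p.
Pump with i = 2: xy^2z = a^{p+k} b^p a^p b^p, of length 4p+k. Suppose this equals vv. The string starts with a and ends with b, so v does too; thus the boundary between the two copies of v is a b→a transition. There is exactly one such transition, at position 2p+k, so |v| = 2p+k and |vv| = 4p+2k ≠ 4p+k since k ≥ 1. So xy^2z ∉ L.
This contradicts the pumping lemma, so L is not regular.

a^{p+k} b^p a^p b^p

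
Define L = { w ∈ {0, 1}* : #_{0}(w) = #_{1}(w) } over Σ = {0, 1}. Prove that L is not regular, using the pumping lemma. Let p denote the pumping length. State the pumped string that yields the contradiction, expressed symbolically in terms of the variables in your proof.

0^{p+k} 1^p

Toward a contradiction, assume L is regular with pumping length p.
Choose w = 0^p 1^p ∈ L with |w| = 2p ≥ p.
The pumping lemma gives a decomposition w = xyz where |xy| ≤ p and y is nonempty.
Since the first p symbols of w are all 0's and |xy| ≤ p, y lies entirely in the leading 0-block: y = 0^k for some k with 1 ≤ k ≤ p.
Pump with i = 2: xy^2z = 0^{p+k} 1^p has p+k occurrences of 0 but only p of 1. Since k ≥ 1 the counts differ, so xy^2z ∉ L.
This is a contradiction; hence L is not regular.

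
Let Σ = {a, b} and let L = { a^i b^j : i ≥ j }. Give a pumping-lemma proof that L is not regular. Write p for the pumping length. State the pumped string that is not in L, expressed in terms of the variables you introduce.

Suppose for contradiction that L is regular, and let p be the pumping length.
Choose w = a^p b^p ∈ L, with |w| = 2p ≥ p.
By the pumping lemma, w = xyz with |xy| ≤ p and |y| ≥ 1.
The first p characters of w are a's, so xy (and hence y) consists only of a's. Write y = a^k, 1 ≤ k ≤ p.
Consider xy^0z = xz = a^{p-k} b^p. Since k ≥ 1, the a-count p-k is less than p, so i ≥ j fails; thus xz ∉ L.
This is a contradiction; hence L is not regular.

a^{p-k} b^p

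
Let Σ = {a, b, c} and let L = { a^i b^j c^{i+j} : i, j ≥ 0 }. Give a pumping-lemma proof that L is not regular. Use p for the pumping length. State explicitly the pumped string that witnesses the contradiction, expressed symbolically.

Toward a contradiction, assume L is regular with pumping length p.
Take w = a^p b^p c^{2p} ∈ L (with i=j=p, i+j=2p), |w| = 4p ≥ p.
The pumping lemma gives a decomposition w = xyz where |xy| ≤ p and |y| ≥ 1.
Since the first p symbols of w are all a's and |xy| ≤ p, y lies entirely in the leading a-block: y = a^k for some k with 1 ≤ k ≤ p.
Consider xy^2z = a^{p+k} b^p c^{2p}. Now the a- and b-counts sum to 2p+k, but the c-count is 2p ≠ 2p+k. So xy^2z ∉ L.
Contradiction. Therefore L is not regular.

a^{p+k} b^p c^{2p}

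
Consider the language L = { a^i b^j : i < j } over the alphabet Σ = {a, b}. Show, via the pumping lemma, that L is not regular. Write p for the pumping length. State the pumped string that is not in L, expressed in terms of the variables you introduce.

Toward a contradiction, assume L is regular with pumping length p.
Choose w = a^p b^{p+1} ∈ L, with |w| = 2p+1 ≥ p.
The pumping lemma gives a decomposition w = xyz where |xy| ≤ p and y is nonempty.
The first p characters of w are a's, so xy (and hence y) consists only of a's. Write y = a^k, 1 ≤ k ≤ p.
Consider xy^2z = a^{p+k} b^{p+1}. Since k ≥ 1, the a-count p+k is at least p+1, so i < j fails; thus xy^2z ∉ L.
Contradiction. Therefore L is not regular.

a^{p+k} b^{p+1}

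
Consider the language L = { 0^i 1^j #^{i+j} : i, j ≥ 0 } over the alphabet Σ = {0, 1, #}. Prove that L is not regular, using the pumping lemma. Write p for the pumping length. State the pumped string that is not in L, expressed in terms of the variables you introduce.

0^{p+k} 1^p #^{2p}

Assume L is regular. Let p be the pumping length given by the pumping lemma.
Take w = 0^p 1^p #^{2p} ∈ L (with i=j=p, i+j=2p), |w| = 4p ≥ p.
Write w = xyz as guaranteed by the lemma, with |xy| ≤ p and y is nonempty.
Because |xy| ≤ p and w begins with p copies of 0, we have y = 0^k with 1 ≤ k ≤ p.
Consider xy^2z = 0^{p+k} 1^p #^{2p}. Now the 0- and 1-counts sum to 2p+k, but the #-count is 2p ≠ 2p+k. So xy^2z ∉ L.
Contradiction. Therefore L is not regular.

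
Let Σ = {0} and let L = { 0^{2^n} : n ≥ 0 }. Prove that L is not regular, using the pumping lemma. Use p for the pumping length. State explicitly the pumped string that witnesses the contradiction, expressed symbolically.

Assume L is regular; let p be its pumping constant.
Take w = 0^{2^p} ∈ L with |w| = 2^p ≥ p.
By the pumping lemma, w = xyz with |xy| ≤ p and |y| ≥ 1.
Then y = 0^k for some k with 1 ≤ k ≤ p.
Pump with i = 2: xy^2z = 0^{2^p+k}. Since 1 ≤ k ≤ p < 2^p, we have 2^p < 2^p+k < 2^{p+1}, so 2^p+k is not a power of 2. So xy^2z ∉ L.
Contradiction. Therefore L is not regular.

0^{2^p+k}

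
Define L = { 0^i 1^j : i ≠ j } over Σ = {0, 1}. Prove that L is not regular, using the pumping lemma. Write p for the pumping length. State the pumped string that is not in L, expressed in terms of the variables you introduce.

Assume L is regular. Let p be the pumping length given by the pumping lemma.
Choose w = 0^p 1^{p+p!}. Since p ≠ p+p!, w ∈ L; and |w| ≥ p.
By the pumping lemma, w = xyz with |xy| ≤ p and |y| > 0.
Because |xy| ≤ p and w begins with p copies of 0, we have y = 0^k with 1 ≤ k ≤ p.
Since 1 ≤ k ≤ p, k divides p!; set t = 1 + p!/k. Then xy^t z has p + (p!/k)·k = p + p! copies of 0. Now the 0-count equals the 1-count, so i ≠ j fails. So xy^t z = 0^{p+p!} 1^{p+p!} ∉ L.
Contradiction. Therefore L is not regular.

0^{p+p!} 1^{p+p!}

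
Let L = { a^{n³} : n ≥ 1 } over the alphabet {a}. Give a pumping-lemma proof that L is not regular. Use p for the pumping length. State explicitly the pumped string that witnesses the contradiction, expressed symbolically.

Assume L is regular; let p be its pumping constant.
Take w = a^{p³} ∈ L with |w| = p³ ≥ p.
The pumping lemma gives a decomposition w = xyz where |xy| ≤ p and y is nonempty.
Then y = a^k for some k with 1 ≤ k ≤ p.
Pump with i = 2: xy^2z = a^{p³+k}. Since 1 ≤ k ≤ p, p³ < p³+k ≤ p³+p < p³+3p²+3p+1 = (p+1)³, so p³+k is not a perfect cube. So xy^2z ∉ L.
This is a contradiction; hence L is not regular.

a^{p³+k}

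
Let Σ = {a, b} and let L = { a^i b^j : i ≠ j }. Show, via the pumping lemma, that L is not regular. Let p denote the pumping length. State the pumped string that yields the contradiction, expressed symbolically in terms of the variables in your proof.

Suppose for contradiction that L is regular, and let p be the pumping length.
Choose w = a^p b^{p+p!}. Since p ≠ p+p!, w ∈ L; and |w| ≥ p.
The pumping lemma gives a decomposition w = xyz where |xy| ≤ p and y is nonempty.
Since the first p symbols of w are all a's and |xy| ≤ p, y lies entirely in the leading a-block: y = a^k for some k with 1 ≤ k ≤ p.
Since 1 ≤ k ≤ p, k divides p!; set t = 1 + p!/k. Then xy^t z has p + (p!/k)·k = p + p! copies of a. Now the a-count equals the b-count, so i ≠ j fails. So xy^t z = a^{p+p!} b^{p+p!} ∉ L.
This is a contradiction; hence L is not regular.

a^{p+p!} b^{p+p!}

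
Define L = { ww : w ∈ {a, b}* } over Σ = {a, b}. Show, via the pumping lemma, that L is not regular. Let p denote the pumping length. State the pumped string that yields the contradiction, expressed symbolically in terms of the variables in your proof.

a^{p+k} b^p a^p b^p

Suppose for contradiction that L is regular, and let p be the pumping length.
Take w = a^p b^p a^p b^p = uu where u = a^pb^p; then w ∈ L and |w| = 4p ≥ p.
Write w = xyz as guaranteed by the lemma, with |xy| ≤ p and |y| > 0.
The first p characters of w are a's, so xy (and hence y) consists only of a's. Write y = a^k, 1 ≤ k ≤ p.
Pump with i = 2: xy^2z = a^{p+k} b^p a^p b^p, of length 4p+k. Suppose this equals vv. The string starts with a and ends with b, so v does too; thus the boundary between the two copies of v is a b→a transition. There is exactly one such transition, at position 2p+k, so |v| = 2p+k and |vv| = 4p+2k ≠ 4p+k since k ≥ 1. So xy^2z ∉ L.
This contradicts the pumping lemma, so L is not regular.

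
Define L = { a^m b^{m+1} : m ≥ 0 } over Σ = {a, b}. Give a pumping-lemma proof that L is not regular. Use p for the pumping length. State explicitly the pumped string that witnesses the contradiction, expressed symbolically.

a^{p+k} b^{p+1}

Suppose for contradiction that L is regular, and let p be the pumping length.
Let w = a^p b^{p+1} ∈ L; note |w| = 2p+1 ≥ p.
By the pumping lemma, w = xyz with |xy| ≤ p and |y| > 0.
The first p characters of w are a's, so xy (and hence y) consists only of a's. Write y = a^k, 1 ≤ k ≤ p.
Pump with i = 2: xy^2z = a^{p+k} b^{p+1}. For this to lie in L we would need p+1 = (p+k)+1, which forces k = 0. But k ≥ 1, so xy^2z ∉ L.
This contradicts the pumping lemma, so L is not regular.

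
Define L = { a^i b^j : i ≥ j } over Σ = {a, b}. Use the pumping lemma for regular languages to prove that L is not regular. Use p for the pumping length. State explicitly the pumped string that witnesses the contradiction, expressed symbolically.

a^{p-k} b^p

Suppose for contradiction that L is regular, and let p be the pumping length.
Choose w = a^p b^p ∈ L, with |w| = 2p ≥ p.
The pumping lemma gives a decomposition w = xyz where |xy| ≤ p and |y| ≥ 1.
Because |xy| ≤ p and w begins with p copies of a, we have y = a^k with 1 ≤ k ≤ p.
Consider xy^0z = xz = a^{p-k} b^p. Since k ≥ 1, the a-count p-k is less than p, so i ≥ j fails; thus xz ∉ L.
This is a contradiction; hence L is not regular.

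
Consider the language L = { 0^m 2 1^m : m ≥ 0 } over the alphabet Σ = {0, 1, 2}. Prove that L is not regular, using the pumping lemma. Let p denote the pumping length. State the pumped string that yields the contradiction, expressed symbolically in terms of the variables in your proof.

Suppose for contradiction that L is regular, and let p be the pumping length.
Take w = 0^p 2 1^p ∈ L with |w| = 2p+1 ≥ p.
The pumping lemma gives a decomposition w = xyz where |xy| ≤ p and |y| > 0.
The first p characters of w are 0's, so xy (and hence y) consists only of 0's. Write y = 0^k, 1 ≤ k ≤ p.
Pump with i = 2: xy^2z = 0^{p+k} 2 1^p, which would require p+k = p. But k ≥ 1, so xy^2z ∉ L.
Contradiction. Therefore L is not regular.

0^{p+k} 2 1^p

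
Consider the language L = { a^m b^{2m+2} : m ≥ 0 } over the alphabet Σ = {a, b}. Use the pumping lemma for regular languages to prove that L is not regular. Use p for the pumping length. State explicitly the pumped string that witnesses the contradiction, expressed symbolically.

Suppose for contradiction that L is regular, and let p be the pumping length.
Take w = a^p b^{2p+2}. Then w ∈ L and |w| = 3p+2 ≥ p.
Write w = xyz as guaranteed by the lemma, with |xy| ≤ p and |y| ≥ 1.
Because |xy| ≤ p and w begins with p copies of a, we have y = a^k with 1 ≤ k ≤ p.
Pump with i = 2: xy^2z = a^{p+k} b^{2p+2}. For this to lie in L we would need 2p+2 = 2(p+k)+2, which forces k = 0. But k ≥ 1, so xy^2z ∉ L.
This is a contradiction; hence L is not regular.

a^{p+k} b^{2p+2}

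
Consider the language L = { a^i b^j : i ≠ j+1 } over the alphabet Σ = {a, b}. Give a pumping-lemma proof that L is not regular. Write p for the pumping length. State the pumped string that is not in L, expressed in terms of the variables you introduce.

a^{p+p!} b^{p+p!-1}

Suppose for contradiction that L is regular, and let p be the pumping length.
Choose w = a^p b^{p+p!-1}. Since p ≠ (p+p!-1)+1 = p+p!, w ∈ L; and |w| ≥ p.
Write w = xyz as guaranteed by the lemma, with |xy| ≤ p and y is nonempty.
The first p characters of w are a's, so xy (and hence y) consists only of a's. Write y = a^k, 1 ≤ k ≤ p.
Since 1 ≤ k ≤ p, k divides p!; set t = 1 + p!/k. Then xy^t z has p + (p!/k)·k = p + p! copies of a. Now the a-count is p+p! and (b-count)+1 = (p+p!-1)+1 = p+p!, so i ≠ j+1 fails. So xy^t z = a^{p+p!} b^{p+p!-1} ∉ L.
This is a contradiction; hence L is not regular.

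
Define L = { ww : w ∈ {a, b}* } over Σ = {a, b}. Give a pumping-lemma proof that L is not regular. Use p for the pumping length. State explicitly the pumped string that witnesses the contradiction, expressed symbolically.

a^{p+k} b^p a^p b^p

Assume L is regular. Let p be the pumping length given by the pumping lemma.
Take w = a^p b^p a^p b^p = uu where u = a^pb^p; then w ∈ L and |w| = 4p ≥ p.
By the pumping lemma, w = xyz with |xy| ≤ p and |y| ≥ 1.
Because |xy| ≤ p and w begins with p copies of a, we have y = a^k with 1 ≤ k ≤ p.
Pump with i = 2: xy^2z = a^{p+k} b^p a^p b^p, of length 4p+k. Suppose this equals vv. The string starts with a and ends with b, so v does too; thus the boundary between the two copies of v is a b→a transition. There is exactly one such transition, at position 2p+k, so |v| = 2p+k and |vv| = 4p+2k ≠ 4p+k since k ≥ 1. So xy^2z ∉ L.
This contradicts the pumping lemma, so L is not regular.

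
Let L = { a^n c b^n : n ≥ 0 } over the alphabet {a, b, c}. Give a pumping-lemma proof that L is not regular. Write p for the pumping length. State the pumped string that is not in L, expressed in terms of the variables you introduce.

a^{p+k} c b^p

Assume L is regular. Let p be the pumping length given by the pumping lemma.
Take w = a^p c b^p ∈ L with |w| = 2p+1 ≥ p.
Write w = xyz as guaranteed by the lemma, with |xy| ≤ p and y is nonempty.
Since the first p symbols of w are all a's and |xy| ≤ p, y lies entirely in the leading a-block: y = a^k for some k with 1 ≤ k ≤ p.
Pump with i = 2: xy^2z = a^{p+k} c b^p, which would require p+k = p. But k ≥ 1, so xy^2z ∉ L.
This contradicts the pumping lemma, so L is not regular.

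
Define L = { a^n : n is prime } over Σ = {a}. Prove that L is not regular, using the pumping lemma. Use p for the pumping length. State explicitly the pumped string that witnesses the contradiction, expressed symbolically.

a^{q(1+k)}

Suppose for contradiction that L is regular, and let p be the pumping length.
Let q be a prime with q ≥ p+2 (infinitely many primes exist), and take w = a^q ∈ L with |w| = q ≥ p.
By the pumping lemma, w = xyz with |xy| ≤ p and |y| > 0.
Then y = a^k for some k with 1 ≤ k ≤ p.
Since 1 ≤ k ≤ p, |xz| = q-k. Pump with i = q+1: |xy^{q+1}z| = (q-k)+(q+1)k = q+qk = q(1+k), which is composite (both factors ≥ 2). So xy^{q+1}z = a^{q(1+k)} ∉ L.
This contradicts the pumping lemma, so L is not regular.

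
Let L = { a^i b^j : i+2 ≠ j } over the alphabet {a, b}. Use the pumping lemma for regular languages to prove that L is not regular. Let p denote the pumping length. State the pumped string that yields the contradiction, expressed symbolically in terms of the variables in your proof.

Assume L is regular; let p be its pumping constant.
Choose w = a^p b^{p+p!+2}. Since p ≠ (p+p!+2)-2 = p+p!, w ∈ L; and |w| ≥ p.
Write w = xyz as guaranteed by the lemma, with |xy| ≤ p and y is nonempty.
The first p characters of w are a's, so xy (and hence y) consists only of a's. Write y = a^k, 1 ≤ k ≤ p.
Since 1 ≤ k ≤ p, k divides p!; set t = 1 + p!/k. Then xy^t z has p + (p!/k)·k = p + p! copies of a. Now the a-count is p+p! and (b-count)-2 = (p+p!+2)-2 = p+p!, so i+2 ≠ j fails. So xy^t z = a^{p+p!} b^{p+p!+2} ∉ L.
This contradicts the pumping lemma, so L is not regular.

a^{p+p!} b^{p+p!+2}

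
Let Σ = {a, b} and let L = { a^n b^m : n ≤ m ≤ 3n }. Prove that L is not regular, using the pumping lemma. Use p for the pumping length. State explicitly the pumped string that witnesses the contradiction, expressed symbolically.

Assume L is regular; let p be its pumping constant.
Take w = a^p b^p ∈ L (since p ≤ p ≤ 3p), with |w| = 2p ≥ p.
By the pumping lemma, w = xyz with |xy| ≤ p and |y| ≥ 1.
Since the first p symbols of w are all a's and |xy| ≤ p, y lies entirely in the leading a-block: y = a^k for some k with 1 ≤ k ≤ p.
Pump with i = 2: xy^2z = a^{p+k} b^p. Now n = p+k > p = m, so the condition n ≤ m fails. Thus xy^2z ∉ L.
This contradicts the pumping lemma, so L is not regular.

a^{p+k} b^p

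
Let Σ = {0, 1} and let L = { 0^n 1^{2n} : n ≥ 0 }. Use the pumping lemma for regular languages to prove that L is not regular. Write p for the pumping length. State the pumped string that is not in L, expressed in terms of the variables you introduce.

0^{p+k} 1^{2p}

Suppose for contradiction that L is regular, and let p be the pumping length.
Let w = 0^p 1^{2p} ∈ L; note |w| = 3p ≥ p.
The pumping lemma gives a decomposition w = xyz where |xy| ≤ p and |y| > 0.
Because |xy| ≤ p and w begins with p copies of 0, we have y = 0^k with 1 ≤ k ≤ p.
Pump with i = 2: xy^2z = 0^{p+k} 1^{2p}. For this to lie in L we would need 2p = 2(p+k), which forces k = 0. But k ≥ 1, so xy^2z ∉ L.
Contradiction. Therefore L is not regular.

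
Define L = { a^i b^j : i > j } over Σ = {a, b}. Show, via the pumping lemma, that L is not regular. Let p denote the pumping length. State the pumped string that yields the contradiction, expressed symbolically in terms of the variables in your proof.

a^{p+1-k} b^p

Suppose for contradiction that L is regular, and let p be the pumping length.
Choose w = a^{p+1} b^p ∈ L, with |w| = 2p+1 ≥ p.
The pumping lemma gives a decomposition w = xyz where |xy| ≤ p and y is nonempty.
The first p characters of w are a's, so xy (and hence y) consists only of a's. Write y = a^k, 1 ≤ k ≤ p.
Consider xy^0z = xz = a^{p+1-k} b^p. Since k ≥ 1, the a-count p+1-k is at most p, so i > j fails; thus xz ∉ L.
This contradicts the pumping lemma, so L is not regular.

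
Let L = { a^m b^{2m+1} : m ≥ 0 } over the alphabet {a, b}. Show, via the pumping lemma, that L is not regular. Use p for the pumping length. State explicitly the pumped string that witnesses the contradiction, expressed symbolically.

Toward a contradiction, assume L is regular with pumping length p.
Let w = a^p b^{2p+1} ∈ L; note |w| = 3p+1 ≥ p.
The pumping lemma gives a decomposition w = xyz where |xy| ≤ p and |y| ≥ 1.
Because |xy| ≤ p and w begins with p copies of a, we have y = a^k with 1 ≤ k ≤ p.
Pump with i = 2: xy^2z = a^{p+k} b^{2p+1}. For this to lie in L we would need 2p+1 = 2(p+k)+1, which forces k = 0. But k ≥ 1, so xy^2z ∉ L.
This contradicts the pumping lemma, so L is not regular.

a^{p+k} b^{2p+1}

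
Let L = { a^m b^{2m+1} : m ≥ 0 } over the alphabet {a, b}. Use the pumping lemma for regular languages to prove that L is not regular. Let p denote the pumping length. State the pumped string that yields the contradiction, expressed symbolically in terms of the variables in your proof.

a^{p+k} b^{2p+1}

Suppose for contradiction that L is regular, and let p be the pumping length.
Let w = a^p b^{2p+1} ∈ L; note |w| = 3p+1 ≥ p.
By the pumping lemma, w = xyz with |xy| ≤ p and |y| > 0.
Since the first p symbols of w are all a's and |xy| ≤ p, y lies entirely in the leading a-block: y = a^k for some k with 1 ≤ k ≤ p.
Pump with i = 2: xy^2z = a^{p+k} b^{2p+1}. For this to lie in L we would need 2p+1 = 2(p+k)+1, which forces k = 0. But k ≥ 1, so xy^2z ∉ L.
Contradiction. Therefore L is not regular.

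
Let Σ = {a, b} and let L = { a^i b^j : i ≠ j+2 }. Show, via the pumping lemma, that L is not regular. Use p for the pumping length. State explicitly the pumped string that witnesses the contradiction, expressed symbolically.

a^{p+p!} b^{p+p!-2}

Assume L is regular. Let p be the pumping length given by the pumping lemma.
Choose w = a^p b^{p+p!-2}. Since p ≠ (p+p!-2)+2 = p+p!, w ∈ L; and |w| ≥ p.
The pumping lemma gives a decomposition w = xyz where |xy| ≤ p and |y| > 0.
Since the first p symbols of w are all a's and |xy| ≤ p, y lies entirely in the leading a-block: y = a^k for some k with 1 ≤ k ≤ p.
Since 1 ≤ k ≤ p, k divides p!; set t = 1 + p!/k. Then xy^t z has p + (p!/k)·k = p + p! copies of a. Now the a-count is p+p! and (b-count)+2 = (p+p!-2)+2 = p+p!, so i ≠ j+2 fails. So xy^t z = a^{p+p!} b^{p+p!-2} ∉ L.
Contradiction. Therefore L is not regular.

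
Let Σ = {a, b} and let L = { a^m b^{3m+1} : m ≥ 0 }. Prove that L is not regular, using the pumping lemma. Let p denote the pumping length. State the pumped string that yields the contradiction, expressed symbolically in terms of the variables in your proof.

Assume L is regular. Let p be the pumping length given by the pumping lemma.
Let w = a^p b^{3p+1} ∈ L; note |w| = 4p+1 ≥ p.
The pumping lemma gives a decomposition w = xyz where |xy| ≤ p and y is nonempty.
Because |xy| ≤ p and w begins with p copies of a, we have y = a^k with 1 ≤ k ≤ p.
Pump with i = 2: xy^2z = a^{p+k} b^{3p+1}. For this to lie in L we would need 3p+1 = 3(p+k)+1, which forces k = 0. But k ≥ 1, so xy^2z ∉ L.
This is a contradiction; hence L is not regular.

a^{p+k} b^{3p+1}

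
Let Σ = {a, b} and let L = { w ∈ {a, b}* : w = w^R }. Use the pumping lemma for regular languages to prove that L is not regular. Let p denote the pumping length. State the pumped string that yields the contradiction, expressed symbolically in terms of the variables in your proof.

a^{p+k} b a^p

Assume L is regular. Let p be the pumping length given by the pumping lemma.
Take w = a^p b a^p, a palindrome of length 2p+1 ≥ p.
Write w = xyz as guaranteed by the lemma, with |xy| ≤ p and |y| ≥ 1.
Because |xy| ≤ p and w begins with p copies of a, we have y = a^k with 1 ≤ k ≤ p.
Pump with i = 2: xy^2z = a^{p+k} b a^p. Its reverse is a^p b a^{p+k}, which differs from xy^2z since k ≥ 1. So xy^2z is not a palindrome and xy^2z ∉ L.
This is a contradiction; hence L is not regular.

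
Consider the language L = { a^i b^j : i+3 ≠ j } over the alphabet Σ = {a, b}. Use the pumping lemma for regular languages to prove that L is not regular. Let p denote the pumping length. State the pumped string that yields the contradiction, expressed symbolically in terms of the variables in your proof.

a^{p+p!} b^{p+p!+3}

Suppose for contradiction that L is regular, and let p be the pumping length.
Choose w = a^p b^{p+p!+3}. Since p ≠ (p+p!+3)-3 = p+p!, w ∈ L; and |w| ≥ p.
By the pumping lemma, w = xyz with |xy| ≤ p and |y| ≥ 1.
The first p characters of w are a's, so xy (and hence y) consists only of a's. Write y = a^k, 1 ≤ k ≤ p.
Since 1 ≤ k ≤ p, k divides p!; set t = 1 + p!/k. Then xy^t z has p + (p!/k)·k = p + p! copies of a. Now the a-count is p+p! and (b-count)-3 = (p+p!+3)-3 = p+p!, so i+3 ≠ j fails. So xy^t z = a^{p+p!} b^{p+p!+3} ∉ L.
This is a contradiction; hence L is not regular.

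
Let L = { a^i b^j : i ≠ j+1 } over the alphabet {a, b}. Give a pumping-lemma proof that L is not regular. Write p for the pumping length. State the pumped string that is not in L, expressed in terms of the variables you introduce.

Toward a contradiction, assume L is regular with pumping length p.
Choose w = a^p b^{p+p!-1}. Since p ≠ (p+p!-1)+1 = p+p!, w ∈ L; and |w| ≥ p.
Write w = xyz as guaranteed by the lemma, with |xy| ≤ p and y is nonempty.
Since the first p symbols of w are all a's and |xy| ≤ p, y lies entirely in the leading a-block: y = a^k for some k with 1 ≤ k ≤ p.
Since 1 ≤ k ≤ p, k divides p!; set t = 1 + p!/k. Then xy^t z has p + (p!/k)·k = p + p! copies of a. Now the a-count is p+p! and (b-count)+1 = (p+p!-1)+1 = p+p!, so i ≠ j+1 fails. So xy^t z = a^{p+p!} b^{p+p!-1} ∉ L.
Contradiction. Therefore L is not regular.

a^{p+p!} b^{p+p!-1}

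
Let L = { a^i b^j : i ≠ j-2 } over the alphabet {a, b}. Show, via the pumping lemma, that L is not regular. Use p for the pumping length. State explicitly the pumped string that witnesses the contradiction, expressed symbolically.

Assume L is regular. Let p be the pumping length given by the pumping lemma.
Choose w = a^p b^{p+p!+2}. Since p ≠ (p+p!+2)-2 = p+p!, w ∈ L; and |w| ≥ p.
The pumping lemma gives a decomposition w = xyz where |xy| ≤ p and y is nonempty.
Since the first p symbols of w are all a's and |xy| ≤ p, y lies entirely in the leading a-block: y = a^k for some k with 1 ≤ k ≤ p.
Since 1 ≤ k ≤ p, k divides p!; set t = 1 + p!/k. Then xy^t z has p + (p!/k)·k = p + p! copies of a. Now the a-count is p+p! and (b-count)-2 = (p+p!+2)-2 = p+p!, so i ≠ j-2 fails. So xy^t z = a^{p+p!} b^{p+p!+2} ∉ L.
This is a contradiction; hence L is not regular.

a^{p+p!} b^{p+p!+2}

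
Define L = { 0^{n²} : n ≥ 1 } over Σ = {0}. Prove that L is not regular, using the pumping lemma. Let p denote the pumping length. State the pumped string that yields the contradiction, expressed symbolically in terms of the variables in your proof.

Assume L is regular. Let p be the pumping length given by the pumping lemma.
Take w = 0^{p²} ∈ L with |w| = p² ≥ p.
By the pumping lemma, w = xyz with |xy| ≤ p and |y| > 0.
Then y = 0^k for some k with 1 ≤ k ≤ p.
Pump with i = 2: xy^2z = 0^{p²+k}. Since 1 ≤ k ≤ p, p² < p²+k ≤ p²+p < (p+1)², so p²+k lies strictly between consecutive squares and is not a perfect square. So xy^2z ∉ L.
Contradiction. Therefore L is not regular.

0^{p²+k}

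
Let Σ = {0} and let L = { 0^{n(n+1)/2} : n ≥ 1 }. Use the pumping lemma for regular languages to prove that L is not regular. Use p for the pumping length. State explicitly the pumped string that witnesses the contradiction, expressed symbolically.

Assume L is regular; let p be its pumping constant.
Take w = 0^{p(p+1)/2} ∈ L with |w| = p(p+1)/2 ≥ p.
The pumping lemma gives a decomposition w = xyz where |xy| ≤ p and |y| ≥ 1.
Then y = 0^k for some k with 1 ≤ k ≤ p.
Pump with i = 2: xy^2z = 0^{p(p+1)/2+k}. Since 1 ≤ k ≤ p, p(p+1)/2 < p(p+1)/2+k ≤ p(p+1)/2+p < (p+1)(p+2)/2, so p(p+1)/2+k is strictly between consecutive triangular numbers. So xy^2z ∉ L.
This contradicts the pumping lemma, so L is not regular.

0^{p(p+1)/2+k}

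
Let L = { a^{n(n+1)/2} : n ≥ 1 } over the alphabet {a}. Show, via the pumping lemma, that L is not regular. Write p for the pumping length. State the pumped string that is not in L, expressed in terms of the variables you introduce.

Assume L is regular. Let p be the pumping length given by the pumping lemma.
Take w = a^{p(p+1)/2} ∈ L with |w| = p(p+1)/2 ≥ p.
By the pumping lemma, w = xyz with |xy| ≤ p and |y| ≥ 1.
Then y = a^k for some k with 1 ≤ k ≤ p.
Pump with i = 2: xy^2z = a^{p(p+1)/2+k}. Since 1 ≤ k ≤ p, p(p+1)/2 < p(p+1)/2+k ≤ p(p+1)/2+p < (p+1)(p+2)/2, so p(p+1)/2+k is strictly between consecutive triangular numbers. So xy^2z ∉ L.
This is a contradiction; hence L is not regular.

a^{p(p+1)/2+k}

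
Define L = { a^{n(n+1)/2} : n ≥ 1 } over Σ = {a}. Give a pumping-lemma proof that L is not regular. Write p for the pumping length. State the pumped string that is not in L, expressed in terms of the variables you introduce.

Suppose for contradiction that L is regular, and let p be the pumping length.
Take w = a^{p(p+1)/2} ∈ L with |w| = p(p+1)/2 ≥ p.
The pumping lemma gives a decomposition w = xyz where |xy| ≤ p and |y| ≥ 1.
Then y = a^k for some k with 1 ≤ k ≤ p.
Pump with i = 2: xy^2z = a^{p(p+1)/2+k}. Since 1 ≤ k ≤ p, p(p+1)/2 < p(p+1)/2+k ≤ p(p+1)/2+p < (p+1)(p+2)/2, so p(p+1)/2+k is strictly between consecutive triangular numbers. So xy^2z ∉ L.
This is a contradiction; hence L is not regular.

a^{p(p+1)/2+k}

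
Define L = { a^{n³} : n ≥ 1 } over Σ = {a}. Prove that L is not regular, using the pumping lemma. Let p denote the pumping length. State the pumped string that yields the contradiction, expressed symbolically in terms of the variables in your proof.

Suppose for contradiction that L is regular, and let p be the pumping length.
Take w = a^{p³} ∈ L with |w| = p³ ≥ p.
Write w = xyz as guaranteed by the lemma, with |xy| ≤ p and y is nonempty.
Then y = a^k for some k with 1 ≤ k ≤ p.
Pump with i = 2: xy^2z = a^{p³+k}. Since 1 ≤ k ≤ p, p³ < p³+k ≤ p³+p < p³+3p²+3p+1 = (p+1)³, so p³+k is not a perfect cube. So xy^2z ∉ L.
This is a contradiction; hence L is not regular.

a^{p³+k}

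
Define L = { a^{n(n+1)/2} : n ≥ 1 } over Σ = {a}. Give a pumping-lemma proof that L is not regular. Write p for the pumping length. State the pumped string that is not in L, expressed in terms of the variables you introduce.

a^{p(p+1)/2+k}

Assume L is regular; let p be its pumping constant.
Take w = a^{p(p+1)/2} ∈ L with |w| = p(p+1)/2 ≥ p.
Write w = xyz as guaranteed by the lemma, with |xy| ≤ p and |y| ≥ 1.
Then y = a^k for some k with 1 ≤ k ≤ p.
Pump with i = 2: xy^2z = a^{p(p+1)/2+k}. Since 1 ≤ k ≤ p, p(p+1)/2 < p(p+1)/2+k ≤ p(p+1)/2+p < (p+1)(p+2)/2, so p(p+1)/2+k is strictly between consecutive triangular numbers. So xy^2z ∉ L.
This contradicts the pumping lemma, so L is not regular.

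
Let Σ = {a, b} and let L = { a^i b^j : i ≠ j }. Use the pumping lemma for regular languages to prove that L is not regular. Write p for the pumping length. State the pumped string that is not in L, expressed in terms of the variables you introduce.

Assume L is regular; let p be its pumping constant.
Choose w = a^p b^{p+p!}. Since p ≠ p+p!, w ∈ L; and |w| ≥ p.
The pumping lemma gives a decomposition w = xyz where |xy| ≤ p and |y| > 0.
Since the first p symbols of w are all a's and |xy| ≤ p, y lies entirely in the leading a-block: y = a^k for some k with 1 ≤ k ≤ p.
Since 1 ≤ k ≤ p, k divides p!; set t = 1 + p!/k. Then xy^t z has p + (p!/k)·k = p + p! copies of a. Now the a-count equals the b-count, so i ≠ j fails. So xy^t z = a^{p+p!} b^{p+p!} ∉ L.
This contradicts the pumping lemma, so L is not regular.

a^{p+p!} b^{p+p!}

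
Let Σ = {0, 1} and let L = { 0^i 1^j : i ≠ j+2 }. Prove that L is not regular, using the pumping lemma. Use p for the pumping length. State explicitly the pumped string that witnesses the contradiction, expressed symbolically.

0^{p+p!} 1^{p+p!-2}

Toward a contradiction, assume L is regular with pumping length p.
Choose w = 0^p 1^{p+p!-2}. Since p ≠ (p+p!-2)+2 = p+p!, w ∈ L; and |w| ≥ p.
By the pumping lemma, w = xyz with |xy| ≤ p and |y| > 0.
Since the first p symbols of w are all 0's and |xy| ≤ p, y lies entirely in the leading 0-block: y = 0^k for some k with 1 ≤ k ≤ p.
Since 1 ≤ k ≤ p, k divides p!; set t = 1 + p!/k. Then xy^t z has p + (p!/k)·k = p + p! copies of 0. Now the 0-count is p+p! and (1-count)+2 = (p+p!-2)+2 = p+p!, so i ≠ j+2 fails. So xy^t z = 0^{p+p!} 1^{p+p!-2} ∉ L.
This is a contradiction; hence L is not regular.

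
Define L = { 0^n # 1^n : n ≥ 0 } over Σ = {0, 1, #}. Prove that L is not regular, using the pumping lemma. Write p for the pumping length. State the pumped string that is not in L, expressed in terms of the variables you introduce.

Toward a contradiction, assume L is regular with pumping length p.
Take w = 0^p # 1^p ∈ L with |w| = 2p+1 ≥ p.
Write w = xyz as guaranteed by the lemma, with |xy| ≤ p and |y| > 0.
The first p characters of w are 0's, so xy (and hence y) consists only of 0's. Write y = 0^k, 1 ≤ k ≤ p.
Pump with i = 2: xy^2z = 0^{p+k} # 1^p, which would require p+k = p. But k ≥ 1, so xy^2z ∉ L.
This is a contradiction; hence L is not regular.

0^{p+k} # 1^p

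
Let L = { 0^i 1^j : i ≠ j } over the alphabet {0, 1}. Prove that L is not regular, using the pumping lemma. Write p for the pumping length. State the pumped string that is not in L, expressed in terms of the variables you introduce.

Toward a contradiction, assume L is regular with pumping length p.
Choose w = 0^p 1^{p+p!}. Since p ≠ p+p!, w ∈ L; and |w| ≥ p.
By the pumping lemma, w = xyz with |xy| ≤ p and y is nonempty.
Since the first p symbols of w are all 0's and |xy| ≤ p, y lies entirely in the leading 0-block: y = 0^k for some k with 1 ≤ k ≤ p.
Since 1 ≤ k ≤ p, k divides p!; set t = 1 + p!/k. Then xy^t z has p + (p!/k)·k = p + p! copies of 0. Now the 0-count equals the 1-count, so i ≠ j fails. So xy^t z = 0^{p+p!} 1^{p+p!} ∉ L.
This is a contradiction; hence L is not regular.

0^{p+p!} 1^{p+p!}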